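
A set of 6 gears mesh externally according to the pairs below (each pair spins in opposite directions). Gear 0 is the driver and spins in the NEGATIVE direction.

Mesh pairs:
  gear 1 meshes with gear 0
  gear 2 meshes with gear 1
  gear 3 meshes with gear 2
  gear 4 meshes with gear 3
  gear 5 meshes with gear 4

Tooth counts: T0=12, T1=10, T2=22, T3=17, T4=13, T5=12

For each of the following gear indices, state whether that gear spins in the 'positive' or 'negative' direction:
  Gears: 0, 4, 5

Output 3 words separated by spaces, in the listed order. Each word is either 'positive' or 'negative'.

Gear 0 (driver): negative (depth 0)
  gear 1: meshes with gear 0 -> depth 1 -> positive (opposite of gear 0)
  gear 2: meshes with gear 1 -> depth 2 -> negative (opposite of gear 1)
  gear 3: meshes with gear 2 -> depth 3 -> positive (opposite of gear 2)
  gear 4: meshes with gear 3 -> depth 4 -> negative (opposite of gear 3)
  gear 5: meshes with gear 4 -> depth 5 -> positive (opposite of gear 4)
Queried indices 0, 4, 5 -> negative, negative, positive

Answer: negative negative positive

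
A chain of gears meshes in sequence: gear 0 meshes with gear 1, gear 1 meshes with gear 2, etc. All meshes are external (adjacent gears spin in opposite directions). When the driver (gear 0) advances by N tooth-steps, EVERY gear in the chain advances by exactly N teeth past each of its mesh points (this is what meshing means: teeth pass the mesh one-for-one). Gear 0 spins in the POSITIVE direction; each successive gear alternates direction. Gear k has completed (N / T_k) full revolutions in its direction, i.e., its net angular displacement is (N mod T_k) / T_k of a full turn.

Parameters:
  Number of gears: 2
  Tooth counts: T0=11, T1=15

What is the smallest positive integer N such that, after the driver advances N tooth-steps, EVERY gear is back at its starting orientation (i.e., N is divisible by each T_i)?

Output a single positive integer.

Gear k returns to start when N is a multiple of T_k.
All gears at start simultaneously when N is a common multiple of [11, 15]; the smallest such N is lcm(11, 15).
Start: lcm = T0 = 11
Fold in T1=15: gcd(11, 15) = 1; lcm(11, 15) = 11 * 15 / 1 = 165 / 1 = 165
Full cycle length = 165

Answer: 165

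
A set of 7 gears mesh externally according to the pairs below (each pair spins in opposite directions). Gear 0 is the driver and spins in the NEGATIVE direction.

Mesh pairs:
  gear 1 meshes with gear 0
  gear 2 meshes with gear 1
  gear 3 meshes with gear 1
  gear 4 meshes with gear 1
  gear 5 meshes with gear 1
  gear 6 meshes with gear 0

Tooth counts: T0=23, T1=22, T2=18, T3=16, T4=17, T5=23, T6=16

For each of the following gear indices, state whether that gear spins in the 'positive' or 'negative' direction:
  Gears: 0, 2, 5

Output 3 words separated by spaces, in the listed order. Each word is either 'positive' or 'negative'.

Answer: negative negative negative

Derivation:
Gear 0 (driver): negative (depth 0)
  gear 1: meshes with gear 0 -> depth 1 -> positive (opposite of gear 0)
  gear 2: meshes with gear 1 -> depth 2 -> negative (opposite of gear 1)
  gear 3: meshes with gear 1 -> depth 2 -> negative (opposite of gear 1)
  gear 4: meshes with gear 1 -> depth 2 -> negative (opposite of gear 1)
  gear 5: meshes with gear 1 -> depth 2 -> negative (opposite of gear 1)
  gear 6: meshes with gear 0 -> depth 1 -> positive (opposite of gear 0)
Queried indices 0, 2, 5 -> negative, negative, negative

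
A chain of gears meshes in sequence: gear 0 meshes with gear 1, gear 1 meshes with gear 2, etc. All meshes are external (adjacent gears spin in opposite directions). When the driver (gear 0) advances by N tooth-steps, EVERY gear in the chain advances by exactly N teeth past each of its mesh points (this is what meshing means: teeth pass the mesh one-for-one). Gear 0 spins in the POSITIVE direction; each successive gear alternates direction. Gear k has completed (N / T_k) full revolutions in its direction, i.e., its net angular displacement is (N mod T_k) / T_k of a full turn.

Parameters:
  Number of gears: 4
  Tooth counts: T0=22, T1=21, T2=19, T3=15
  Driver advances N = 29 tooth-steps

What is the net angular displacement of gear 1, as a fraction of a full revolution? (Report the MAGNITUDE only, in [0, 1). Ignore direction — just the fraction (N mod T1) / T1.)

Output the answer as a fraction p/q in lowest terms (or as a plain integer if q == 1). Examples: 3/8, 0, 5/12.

Answer: 8/21

Derivation:
Chain of 4 gears, tooth counts: [22, 21, 19, 15]
  gear 0: T0=22, direction=positive, advance = 29 mod 22 = 7 teeth = 7/22 turn
  gear 1: T1=21, direction=negative, advance = 29 mod 21 = 8 teeth = 8/21 turn
  gear 2: T2=19, direction=positive, advance = 29 mod 19 = 10 teeth = 10/19 turn
  gear 3: T3=15, direction=negative, advance = 29 mod 15 = 14 teeth = 14/15 turn
Gear 1: 29 mod 21 = 8
Fraction = 8 / 21 = 8/21 (gcd(8,21)=1) = 8/21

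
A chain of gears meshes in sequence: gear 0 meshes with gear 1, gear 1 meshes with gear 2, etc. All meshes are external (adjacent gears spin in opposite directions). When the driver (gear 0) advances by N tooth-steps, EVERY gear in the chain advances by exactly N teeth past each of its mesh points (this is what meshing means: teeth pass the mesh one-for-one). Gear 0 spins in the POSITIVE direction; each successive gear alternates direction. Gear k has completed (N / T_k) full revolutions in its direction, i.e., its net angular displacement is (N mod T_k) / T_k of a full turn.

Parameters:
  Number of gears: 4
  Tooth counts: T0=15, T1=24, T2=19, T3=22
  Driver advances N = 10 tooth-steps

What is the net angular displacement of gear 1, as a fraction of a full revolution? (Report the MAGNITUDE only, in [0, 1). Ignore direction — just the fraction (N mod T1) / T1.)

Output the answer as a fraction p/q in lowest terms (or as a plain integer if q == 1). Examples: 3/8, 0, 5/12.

Chain of 4 gears, tooth counts: [15, 24, 19, 22]
  gear 0: T0=15, direction=positive, advance = 10 mod 15 = 10 teeth = 10/15 turn
  gear 1: T1=24, direction=negative, advance = 10 mod 24 = 10 teeth = 10/24 turn
  gear 2: T2=19, direction=positive, advance = 10 mod 19 = 10 teeth = 10/19 turn
  gear 3: T3=22, direction=negative, advance = 10 mod 22 = 10 teeth = 10/22 turn
Gear 1: 10 mod 24 = 10
Fraction = 10 / 24 = 5/12 (gcd(10,24)=2) = 5/12

Answer: 5/12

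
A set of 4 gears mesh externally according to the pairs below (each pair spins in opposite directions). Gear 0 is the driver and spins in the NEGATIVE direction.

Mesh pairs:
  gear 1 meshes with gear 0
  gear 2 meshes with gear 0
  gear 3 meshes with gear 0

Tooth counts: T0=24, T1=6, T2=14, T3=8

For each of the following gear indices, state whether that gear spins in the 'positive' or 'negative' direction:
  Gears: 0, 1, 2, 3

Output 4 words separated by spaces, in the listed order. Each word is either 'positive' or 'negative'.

Answer: negative positive positive positive

Derivation:
Gear 0 (driver): negative (depth 0)
  gear 1: meshes with gear 0 -> depth 1 -> positive (opposite of gear 0)
  gear 2: meshes with gear 0 -> depth 1 -> positive (opposite of gear 0)
  gear 3: meshes with gear 0 -> depth 1 -> positive (opposite of gear 0)
Queried indices 0, 1, 2, 3 -> negative, positive, positive, positive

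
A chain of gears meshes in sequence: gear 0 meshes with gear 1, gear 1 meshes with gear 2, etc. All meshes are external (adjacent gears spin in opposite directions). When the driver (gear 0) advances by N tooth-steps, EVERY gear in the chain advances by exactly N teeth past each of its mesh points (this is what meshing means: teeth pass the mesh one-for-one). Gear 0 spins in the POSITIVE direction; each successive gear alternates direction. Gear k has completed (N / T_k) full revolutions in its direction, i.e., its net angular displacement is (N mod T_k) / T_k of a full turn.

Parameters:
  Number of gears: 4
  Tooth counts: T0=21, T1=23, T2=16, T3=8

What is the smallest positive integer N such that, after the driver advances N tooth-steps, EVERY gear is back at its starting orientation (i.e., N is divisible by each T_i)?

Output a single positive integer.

Answer: 7728

Derivation:
Gear k returns to start when N is a multiple of T_k.
All gears at start simultaneously when N is a common multiple of [21, 23, 16, 8]; the smallest such N is lcm(21, 23, 16, 8).
Start: lcm = T0 = 21
Fold in T1=23: gcd(21, 23) = 1; lcm(21, 23) = 21 * 23 / 1 = 483 / 1 = 483
Fold in T2=16: gcd(483, 16) = 1; lcm(483, 16) = 483 * 16 / 1 = 7728 / 1 = 7728
Fold in T3=8: gcd(7728, 8) = 8; lcm(7728, 8) = 7728 * 8 / 8 = 61824 / 8 = 7728
Full cycle length = 7728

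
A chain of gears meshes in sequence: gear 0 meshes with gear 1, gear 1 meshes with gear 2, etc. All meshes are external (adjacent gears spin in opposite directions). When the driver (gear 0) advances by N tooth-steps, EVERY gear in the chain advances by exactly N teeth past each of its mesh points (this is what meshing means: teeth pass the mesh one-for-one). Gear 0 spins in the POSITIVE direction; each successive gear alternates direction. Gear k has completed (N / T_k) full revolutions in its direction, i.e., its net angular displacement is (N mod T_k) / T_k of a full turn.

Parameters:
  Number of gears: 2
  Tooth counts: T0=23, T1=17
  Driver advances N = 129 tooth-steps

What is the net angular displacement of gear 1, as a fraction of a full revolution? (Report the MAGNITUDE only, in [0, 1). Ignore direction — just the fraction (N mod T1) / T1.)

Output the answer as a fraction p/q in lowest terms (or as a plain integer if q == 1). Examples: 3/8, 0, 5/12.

Answer: 10/17

Derivation:
Chain of 2 gears, tooth counts: [23, 17]
  gear 0: T0=23, direction=positive, advance = 129 mod 23 = 14 teeth = 14/23 turn
  gear 1: T1=17, direction=negative, advance = 129 mod 17 = 10 teeth = 10/17 turn
Gear 1: 129 mod 17 = 10
Fraction = 10 / 17 = 10/17 (gcd(10,17)=1) = 10/17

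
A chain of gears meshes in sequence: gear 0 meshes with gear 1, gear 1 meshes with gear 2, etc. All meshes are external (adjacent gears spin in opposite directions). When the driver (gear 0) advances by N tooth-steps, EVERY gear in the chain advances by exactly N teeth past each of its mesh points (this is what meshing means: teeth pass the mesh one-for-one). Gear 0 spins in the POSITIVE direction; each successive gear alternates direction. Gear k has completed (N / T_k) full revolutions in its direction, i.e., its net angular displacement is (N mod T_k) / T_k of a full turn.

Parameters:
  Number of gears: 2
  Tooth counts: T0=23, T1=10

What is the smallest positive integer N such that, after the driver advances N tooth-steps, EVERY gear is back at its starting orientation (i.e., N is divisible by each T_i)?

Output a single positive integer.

Gear k returns to start when N is a multiple of T_k.
All gears at start simultaneously when N is a common multiple of [23, 10]; the smallest such N is lcm(23, 10).
Start: lcm = T0 = 23
Fold in T1=10: gcd(23, 10) = 1; lcm(23, 10) = 23 * 10 / 1 = 230 / 1 = 230
Full cycle length = 230

Answer: 230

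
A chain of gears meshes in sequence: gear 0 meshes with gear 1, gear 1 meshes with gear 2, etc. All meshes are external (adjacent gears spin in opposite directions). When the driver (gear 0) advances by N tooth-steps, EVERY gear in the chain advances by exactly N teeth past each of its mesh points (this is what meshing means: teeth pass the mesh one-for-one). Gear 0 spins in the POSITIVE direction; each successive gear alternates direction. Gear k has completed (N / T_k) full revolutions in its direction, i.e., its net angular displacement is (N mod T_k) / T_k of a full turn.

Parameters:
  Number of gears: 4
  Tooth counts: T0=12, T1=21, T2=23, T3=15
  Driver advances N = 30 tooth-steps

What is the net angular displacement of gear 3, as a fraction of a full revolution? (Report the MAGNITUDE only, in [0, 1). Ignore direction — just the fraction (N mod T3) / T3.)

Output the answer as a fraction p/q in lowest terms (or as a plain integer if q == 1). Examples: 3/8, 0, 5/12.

Chain of 4 gears, tooth counts: [12, 21, 23, 15]
  gear 0: T0=12, direction=positive, advance = 30 mod 12 = 6 teeth = 6/12 turn
  gear 1: T1=21, direction=negative, advance = 30 mod 21 = 9 teeth = 9/21 turn
  gear 2: T2=23, direction=positive, advance = 30 mod 23 = 7 teeth = 7/23 turn
  gear 3: T3=15, direction=negative, advance = 30 mod 15 = 0 teeth = 0/15 turn
Gear 3: 30 mod 15 = 0
Fraction = 0 / 15 = 0/1 (gcd(0,15)=15) = 0

Answer: 0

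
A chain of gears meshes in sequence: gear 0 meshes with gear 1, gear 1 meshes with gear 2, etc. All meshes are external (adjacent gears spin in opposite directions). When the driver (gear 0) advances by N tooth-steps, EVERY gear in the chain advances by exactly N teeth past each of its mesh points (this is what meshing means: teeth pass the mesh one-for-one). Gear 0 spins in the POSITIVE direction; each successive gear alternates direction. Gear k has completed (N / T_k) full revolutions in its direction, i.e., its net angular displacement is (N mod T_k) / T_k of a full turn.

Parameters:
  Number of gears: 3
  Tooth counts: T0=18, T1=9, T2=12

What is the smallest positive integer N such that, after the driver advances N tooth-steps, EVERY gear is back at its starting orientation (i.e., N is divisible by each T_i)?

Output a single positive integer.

Gear k returns to start when N is a multiple of T_k.
All gears at start simultaneously when N is a common multiple of [18, 9, 12]; the smallest such N is lcm(18, 9, 12).
Start: lcm = T0 = 18
Fold in T1=9: gcd(18, 9) = 9; lcm(18, 9) = 18 * 9 / 9 = 162 / 9 = 18
Fold in T2=12: gcd(18, 12) = 6; lcm(18, 12) = 18 * 12 / 6 = 216 / 6 = 36
Full cycle length = 36

Answer: 36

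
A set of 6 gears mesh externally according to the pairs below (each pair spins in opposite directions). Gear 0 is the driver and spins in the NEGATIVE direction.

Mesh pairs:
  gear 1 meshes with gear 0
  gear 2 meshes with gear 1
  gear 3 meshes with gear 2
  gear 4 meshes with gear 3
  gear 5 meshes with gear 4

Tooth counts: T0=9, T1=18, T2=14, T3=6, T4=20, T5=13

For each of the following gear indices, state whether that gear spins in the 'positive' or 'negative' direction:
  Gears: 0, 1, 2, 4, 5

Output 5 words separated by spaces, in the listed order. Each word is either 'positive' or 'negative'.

Answer: negative positive negative negative positive

Derivation:
Gear 0 (driver): negative (depth 0)
  gear 1: meshes with gear 0 -> depth 1 -> positive (opposite of gear 0)
  gear 2: meshes with gear 1 -> depth 2 -> negative (opposite of gear 1)
  gear 3: meshes with gear 2 -> depth 3 -> positive (opposite of gear 2)
  gear 4: meshes with gear 3 -> depth 4 -> negative (opposite of gear 3)
  gear 5: meshes with gear 4 -> depth 5 -> positive (opposite of gear 4)
Queried indices 0, 1, 2, 4, 5 -> negative, positive, negative, negative, positive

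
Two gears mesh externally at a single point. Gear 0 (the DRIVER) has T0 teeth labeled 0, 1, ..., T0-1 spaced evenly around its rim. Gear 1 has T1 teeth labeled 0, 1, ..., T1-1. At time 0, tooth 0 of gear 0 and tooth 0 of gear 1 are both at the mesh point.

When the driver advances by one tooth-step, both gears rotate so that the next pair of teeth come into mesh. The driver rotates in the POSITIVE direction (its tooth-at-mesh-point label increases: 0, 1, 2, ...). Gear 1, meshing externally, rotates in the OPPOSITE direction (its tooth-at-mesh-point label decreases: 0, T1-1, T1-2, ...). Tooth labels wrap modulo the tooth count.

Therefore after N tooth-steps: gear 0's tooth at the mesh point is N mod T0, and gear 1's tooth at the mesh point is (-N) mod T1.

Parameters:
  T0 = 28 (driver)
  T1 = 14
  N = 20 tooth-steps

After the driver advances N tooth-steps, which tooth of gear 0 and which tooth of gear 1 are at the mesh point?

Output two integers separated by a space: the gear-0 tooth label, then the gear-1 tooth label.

Answer: 20 8

Derivation:
Gear 0 (driver, T0=28): tooth at mesh = N mod T0
  20 = 0 * 28 + 20, so 20 mod 28 = 20
  gear 0 tooth = 20
Gear 1 (driven, T1=14): tooth at mesh = (-N) mod T1
  20 = 1 * 14 + 6, so 20 mod 14 = 6
  (-20) mod 14 = (-6) mod 14 = 14 - 6 = 8
Mesh after 20 steps: gear-0 tooth 20 meets gear-1 tooth 8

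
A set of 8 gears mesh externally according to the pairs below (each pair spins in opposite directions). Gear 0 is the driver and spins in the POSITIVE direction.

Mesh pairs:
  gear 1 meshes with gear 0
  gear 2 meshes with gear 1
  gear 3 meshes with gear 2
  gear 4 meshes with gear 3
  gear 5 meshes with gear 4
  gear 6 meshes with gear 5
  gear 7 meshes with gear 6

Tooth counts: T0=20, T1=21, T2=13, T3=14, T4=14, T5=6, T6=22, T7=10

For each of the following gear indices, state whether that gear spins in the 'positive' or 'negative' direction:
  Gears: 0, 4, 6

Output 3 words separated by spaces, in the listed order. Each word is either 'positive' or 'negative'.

Gear 0 (driver): positive (depth 0)
  gear 1: meshes with gear 0 -> depth 1 -> negative (opposite of gear 0)
  gear 2: meshes with gear 1 -> depth 2 -> positive (opposite of gear 1)
  gear 3: meshes with gear 2 -> depth 3 -> negative (opposite of gear 2)
  gear 4: meshes with gear 3 -> depth 4 -> positive (opposite of gear 3)
  gear 5: meshes with gear 4 -> depth 5 -> negative (opposite of gear 4)
  gear 6: meshes with gear 5 -> depth 6 -> positive (opposite of gear 5)
  gear 7: meshes with gear 6 -> depth 7 -> negative (opposite of gear 6)
Queried indices 0, 4, 6 -> positive, positive, positive

Answer: positive positive positive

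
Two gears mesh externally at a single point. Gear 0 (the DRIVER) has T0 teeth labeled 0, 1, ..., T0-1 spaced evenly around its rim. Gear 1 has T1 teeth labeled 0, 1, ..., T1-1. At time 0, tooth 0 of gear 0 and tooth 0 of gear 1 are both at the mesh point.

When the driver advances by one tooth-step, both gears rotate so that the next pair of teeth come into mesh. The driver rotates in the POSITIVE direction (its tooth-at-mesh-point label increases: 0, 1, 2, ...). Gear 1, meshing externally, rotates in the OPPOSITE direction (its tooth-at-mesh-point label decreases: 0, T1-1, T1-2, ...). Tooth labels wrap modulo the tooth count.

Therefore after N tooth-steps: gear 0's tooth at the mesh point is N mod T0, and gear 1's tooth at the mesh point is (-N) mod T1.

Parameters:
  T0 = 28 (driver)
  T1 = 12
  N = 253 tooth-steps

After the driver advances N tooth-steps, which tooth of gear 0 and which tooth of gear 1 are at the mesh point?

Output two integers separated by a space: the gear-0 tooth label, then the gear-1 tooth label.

Gear 0 (driver, T0=28): tooth at mesh = N mod T0
  253 = 9 * 28 + 1, so 253 mod 28 = 1
  gear 0 tooth = 1
Gear 1 (driven, T1=12): tooth at mesh = (-N) mod T1
  253 = 21 * 12 + 1, so 253 mod 12 = 1
  (-253) mod 12 = (-1) mod 12 = 12 - 1 = 11
Mesh after 253 steps: gear-0 tooth 1 meets gear-1 tooth 11

Answer: 1 11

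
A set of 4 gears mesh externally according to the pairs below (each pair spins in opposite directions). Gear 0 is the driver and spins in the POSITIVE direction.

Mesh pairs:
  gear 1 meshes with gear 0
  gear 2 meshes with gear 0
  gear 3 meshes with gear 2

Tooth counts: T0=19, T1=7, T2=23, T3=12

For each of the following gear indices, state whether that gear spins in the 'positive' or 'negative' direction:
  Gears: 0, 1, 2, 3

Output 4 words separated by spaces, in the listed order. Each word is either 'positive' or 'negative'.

Gear 0 (driver): positive (depth 0)
  gear 1: meshes with gear 0 -> depth 1 -> negative (opposite of gear 0)
  gear 2: meshes with gear 0 -> depth 1 -> negative (opposite of gear 0)
  gear 3: meshes with gear 2 -> depth 2 -> positive (opposite of gear 2)
Queried indices 0, 1, 2, 3 -> positive, negative, negative, positive

Answer: positive negative negative positive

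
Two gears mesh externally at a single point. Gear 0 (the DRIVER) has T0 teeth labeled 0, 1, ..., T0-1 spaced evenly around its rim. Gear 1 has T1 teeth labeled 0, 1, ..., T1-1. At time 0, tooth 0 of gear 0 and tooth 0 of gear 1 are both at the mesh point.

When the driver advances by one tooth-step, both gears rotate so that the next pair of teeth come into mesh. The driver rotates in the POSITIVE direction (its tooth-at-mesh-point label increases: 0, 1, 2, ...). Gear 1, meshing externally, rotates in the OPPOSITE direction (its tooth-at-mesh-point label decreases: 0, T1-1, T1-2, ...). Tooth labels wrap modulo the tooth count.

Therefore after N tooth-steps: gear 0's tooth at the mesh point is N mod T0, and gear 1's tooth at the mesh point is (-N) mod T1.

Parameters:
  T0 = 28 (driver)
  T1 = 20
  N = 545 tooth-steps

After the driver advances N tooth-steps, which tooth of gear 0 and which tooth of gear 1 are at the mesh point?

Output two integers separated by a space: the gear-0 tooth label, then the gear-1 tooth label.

Gear 0 (driver, T0=28): tooth at mesh = N mod T0
  545 = 19 * 28 + 13, so 545 mod 28 = 13
  gear 0 tooth = 13
Gear 1 (driven, T1=20): tooth at mesh = (-N) mod T1
  545 = 27 * 20 + 5, so 545 mod 20 = 5
  (-545) mod 20 = (-5) mod 20 = 20 - 5 = 15
Mesh after 545 steps: gear-0 tooth 13 meets gear-1 tooth 15

Answer: 13 15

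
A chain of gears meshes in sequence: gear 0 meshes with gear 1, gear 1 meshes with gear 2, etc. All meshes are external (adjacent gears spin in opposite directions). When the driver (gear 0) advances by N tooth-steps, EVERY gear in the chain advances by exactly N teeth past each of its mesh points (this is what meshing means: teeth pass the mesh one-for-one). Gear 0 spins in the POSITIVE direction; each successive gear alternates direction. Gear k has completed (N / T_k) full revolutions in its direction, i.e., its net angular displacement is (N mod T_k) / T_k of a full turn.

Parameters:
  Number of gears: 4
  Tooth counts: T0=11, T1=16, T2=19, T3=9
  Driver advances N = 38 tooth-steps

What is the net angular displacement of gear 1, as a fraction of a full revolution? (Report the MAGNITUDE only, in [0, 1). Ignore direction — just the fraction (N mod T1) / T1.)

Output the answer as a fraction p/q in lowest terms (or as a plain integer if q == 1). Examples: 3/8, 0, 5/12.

Chain of 4 gears, tooth counts: [11, 16, 19, 9]
  gear 0: T0=11, direction=positive, advance = 38 mod 11 = 5 teeth = 5/11 turn
  gear 1: T1=16, direction=negative, advance = 38 mod 16 = 6 teeth = 6/16 turn
  gear 2: T2=19, direction=positive, advance = 38 mod 19 = 0 teeth = 0/19 turn
  gear 3: T3=9, direction=negative, advance = 38 mod 9 = 2 teeth = 2/9 turn
Gear 1: 38 mod 16 = 6
Fraction = 6 / 16 = 3/8 (gcd(6,16)=2) = 3/8

Answer: 3/8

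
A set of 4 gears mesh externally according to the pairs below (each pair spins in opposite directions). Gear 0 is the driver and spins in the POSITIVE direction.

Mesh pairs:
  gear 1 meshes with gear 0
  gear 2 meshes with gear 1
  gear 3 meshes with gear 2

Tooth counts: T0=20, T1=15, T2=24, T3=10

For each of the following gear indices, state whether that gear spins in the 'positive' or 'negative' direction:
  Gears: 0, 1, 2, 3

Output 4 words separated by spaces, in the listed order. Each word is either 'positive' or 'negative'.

Gear 0 (driver): positive (depth 0)
  gear 1: meshes with gear 0 -> depth 1 -> negative (opposite of gear 0)
  gear 2: meshes with gear 1 -> depth 2 -> positive (opposite of gear 1)
  gear 3: meshes with gear 2 -> depth 3 -> negative (opposite of gear 2)
Queried indices 0, 1, 2, 3 -> positive, negative, positive, negative

Answer: positive negative positive negative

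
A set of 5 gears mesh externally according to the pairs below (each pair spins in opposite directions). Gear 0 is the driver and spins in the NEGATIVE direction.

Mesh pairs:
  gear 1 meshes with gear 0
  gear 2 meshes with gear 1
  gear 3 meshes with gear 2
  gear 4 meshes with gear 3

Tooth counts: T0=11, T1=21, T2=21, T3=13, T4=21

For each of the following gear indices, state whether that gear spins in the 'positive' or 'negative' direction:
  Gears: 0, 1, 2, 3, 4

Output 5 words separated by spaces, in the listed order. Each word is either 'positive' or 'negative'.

Gear 0 (driver): negative (depth 0)
  gear 1: meshes with gear 0 -> depth 1 -> positive (opposite of gear 0)
  gear 2: meshes with gear 1 -> depth 2 -> negative (opposite of gear 1)
  gear 3: meshes with gear 2 -> depth 3 -> positive (opposite of gear 2)
  gear 4: meshes with gear 3 -> depth 4 -> negative (opposite of gear 3)
Queried indices 0, 1, 2, 3, 4 -> negative, positive, negative, positive, negative

Answer: negative positive negative positive negative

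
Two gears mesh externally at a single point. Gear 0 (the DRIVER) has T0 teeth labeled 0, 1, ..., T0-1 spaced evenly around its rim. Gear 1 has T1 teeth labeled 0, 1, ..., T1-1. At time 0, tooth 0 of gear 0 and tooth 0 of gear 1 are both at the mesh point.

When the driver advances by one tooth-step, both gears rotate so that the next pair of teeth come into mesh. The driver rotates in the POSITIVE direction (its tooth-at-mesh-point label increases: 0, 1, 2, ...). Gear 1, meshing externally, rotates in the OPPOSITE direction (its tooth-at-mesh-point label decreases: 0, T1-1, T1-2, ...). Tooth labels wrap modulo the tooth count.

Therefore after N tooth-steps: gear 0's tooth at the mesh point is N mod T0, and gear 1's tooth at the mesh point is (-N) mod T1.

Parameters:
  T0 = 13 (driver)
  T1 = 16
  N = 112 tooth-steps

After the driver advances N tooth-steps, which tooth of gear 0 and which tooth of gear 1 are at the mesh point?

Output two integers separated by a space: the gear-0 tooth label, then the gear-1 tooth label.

Answer: 8 0

Derivation:
Gear 0 (driver, T0=13): tooth at mesh = N mod T0
  112 = 8 * 13 + 8, so 112 mod 13 = 8
  gear 0 tooth = 8
Gear 1 (driven, T1=16): tooth at mesh = (-N) mod T1
  112 = 7 * 16 + 0, so 112 mod 16 = 0
  (-112) mod 16 = 0
Mesh after 112 steps: gear-0 tooth 8 meets gear-1 tooth 0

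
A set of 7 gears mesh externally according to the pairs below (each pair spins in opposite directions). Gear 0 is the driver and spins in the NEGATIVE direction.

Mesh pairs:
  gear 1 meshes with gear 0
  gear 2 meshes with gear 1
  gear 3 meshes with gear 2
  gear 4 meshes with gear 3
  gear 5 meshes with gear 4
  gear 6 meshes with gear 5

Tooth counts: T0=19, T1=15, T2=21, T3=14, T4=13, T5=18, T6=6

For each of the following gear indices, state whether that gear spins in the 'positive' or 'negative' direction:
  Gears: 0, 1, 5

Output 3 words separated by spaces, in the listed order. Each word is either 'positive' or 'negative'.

Answer: negative positive positive

Derivation:
Gear 0 (driver): negative (depth 0)
  gear 1: meshes with gear 0 -> depth 1 -> positive (opposite of gear 0)
  gear 2: meshes with gear 1 -> depth 2 -> negative (opposite of gear 1)
  gear 3: meshes with gear 2 -> depth 3 -> positive (opposite of gear 2)
  gear 4: meshes with gear 3 -> depth 4 -> negative (opposite of gear 3)
  gear 5: meshes with gear 4 -> depth 5 -> positive (opposite of gear 4)
  gear 6: meshes with gear 5 -> depth 6 -> negative (opposite of gear 5)
Queried indices 0, 1, 5 -> negative, positive, positive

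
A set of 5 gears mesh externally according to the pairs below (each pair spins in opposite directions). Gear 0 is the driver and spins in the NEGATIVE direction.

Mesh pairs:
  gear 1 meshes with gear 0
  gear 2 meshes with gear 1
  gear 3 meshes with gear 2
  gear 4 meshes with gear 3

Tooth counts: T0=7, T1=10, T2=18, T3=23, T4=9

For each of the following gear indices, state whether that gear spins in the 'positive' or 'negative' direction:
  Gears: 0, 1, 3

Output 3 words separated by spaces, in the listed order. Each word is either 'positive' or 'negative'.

Gear 0 (driver): negative (depth 0)
  gear 1: meshes with gear 0 -> depth 1 -> positive (opposite of gear 0)
  gear 2: meshes with gear 1 -> depth 2 -> negative (opposite of gear 1)
  gear 3: meshes with gear 2 -> depth 3 -> positive (opposite of gear 2)
  gear 4: meshes with gear 3 -> depth 4 -> negative (opposite of gear 3)
Queried indices 0, 1, 3 -> negative, positive, positive

Answer: negative positive positive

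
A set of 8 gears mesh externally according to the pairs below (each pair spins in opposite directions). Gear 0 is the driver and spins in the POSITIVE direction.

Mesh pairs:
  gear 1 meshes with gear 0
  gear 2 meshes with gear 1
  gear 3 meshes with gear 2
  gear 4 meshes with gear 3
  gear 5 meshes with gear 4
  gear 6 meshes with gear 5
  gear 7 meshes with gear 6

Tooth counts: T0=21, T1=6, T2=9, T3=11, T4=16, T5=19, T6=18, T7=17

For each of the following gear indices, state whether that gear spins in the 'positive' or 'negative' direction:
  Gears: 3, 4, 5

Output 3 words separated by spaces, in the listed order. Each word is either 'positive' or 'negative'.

Answer: negative positive negative

Derivation:
Gear 0 (driver): positive (depth 0)
  gear 1: meshes with gear 0 -> depth 1 -> negative (opposite of gear 0)
  gear 2: meshes with gear 1 -> depth 2 -> positive (opposite of gear 1)
  gear 3: meshes with gear 2 -> depth 3 -> negative (opposite of gear 2)
  gear 4: meshes with gear 3 -> depth 4 -> positive (opposite of gear 3)
  gear 5: meshes with gear 4 -> depth 5 -> negative (opposite of gear 4)
  gear 6: meshes with gear 5 -> depth 6 -> positive (opposite of gear 5)
  gear 7: meshes with gear 6 -> depth 7 -> negative (opposite of gear 6)
Queried indices 3, 4, 5 -> negative, positive, negative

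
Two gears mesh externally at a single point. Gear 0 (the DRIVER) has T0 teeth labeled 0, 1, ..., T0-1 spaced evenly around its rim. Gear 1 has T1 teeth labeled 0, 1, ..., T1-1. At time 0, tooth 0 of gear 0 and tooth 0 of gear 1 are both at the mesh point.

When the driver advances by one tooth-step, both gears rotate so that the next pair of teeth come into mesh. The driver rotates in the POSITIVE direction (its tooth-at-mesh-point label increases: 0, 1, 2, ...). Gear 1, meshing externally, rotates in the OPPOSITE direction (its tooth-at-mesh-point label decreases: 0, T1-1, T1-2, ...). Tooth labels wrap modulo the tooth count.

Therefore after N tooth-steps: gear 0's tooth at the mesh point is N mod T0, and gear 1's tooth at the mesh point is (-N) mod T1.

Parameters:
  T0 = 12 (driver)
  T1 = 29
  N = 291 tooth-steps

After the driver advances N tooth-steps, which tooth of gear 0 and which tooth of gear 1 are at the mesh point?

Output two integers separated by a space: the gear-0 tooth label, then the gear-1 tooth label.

Gear 0 (driver, T0=12): tooth at mesh = N mod T0
  291 = 24 * 12 + 3, so 291 mod 12 = 3
  gear 0 tooth = 3
Gear 1 (driven, T1=29): tooth at mesh = (-N) mod T1
  291 = 10 * 29 + 1, so 291 mod 29 = 1
  (-291) mod 29 = (-1) mod 29 = 29 - 1 = 28
Mesh after 291 steps: gear-0 tooth 3 meets gear-1 tooth 28

Answer: 3 28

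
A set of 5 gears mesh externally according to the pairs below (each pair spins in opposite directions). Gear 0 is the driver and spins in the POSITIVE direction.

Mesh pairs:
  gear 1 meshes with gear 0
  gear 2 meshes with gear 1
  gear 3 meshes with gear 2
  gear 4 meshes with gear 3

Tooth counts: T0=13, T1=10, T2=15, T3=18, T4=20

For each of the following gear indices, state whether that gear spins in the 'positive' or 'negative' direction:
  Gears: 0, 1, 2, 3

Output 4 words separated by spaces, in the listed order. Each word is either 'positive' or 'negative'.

Answer: positive negative positive negative

Derivation:
Gear 0 (driver): positive (depth 0)
  gear 1: meshes with gear 0 -> depth 1 -> negative (opposite of gear 0)
  gear 2: meshes with gear 1 -> depth 2 -> positive (opposite of gear 1)
  gear 3: meshes with gear 2 -> depth 3 -> negative (opposite of gear 2)
  gear 4: meshes with gear 3 -> depth 4 -> positive (opposite of gear 3)
Queried indices 0, 1, 2, 3 -> positive, negative, positive, negative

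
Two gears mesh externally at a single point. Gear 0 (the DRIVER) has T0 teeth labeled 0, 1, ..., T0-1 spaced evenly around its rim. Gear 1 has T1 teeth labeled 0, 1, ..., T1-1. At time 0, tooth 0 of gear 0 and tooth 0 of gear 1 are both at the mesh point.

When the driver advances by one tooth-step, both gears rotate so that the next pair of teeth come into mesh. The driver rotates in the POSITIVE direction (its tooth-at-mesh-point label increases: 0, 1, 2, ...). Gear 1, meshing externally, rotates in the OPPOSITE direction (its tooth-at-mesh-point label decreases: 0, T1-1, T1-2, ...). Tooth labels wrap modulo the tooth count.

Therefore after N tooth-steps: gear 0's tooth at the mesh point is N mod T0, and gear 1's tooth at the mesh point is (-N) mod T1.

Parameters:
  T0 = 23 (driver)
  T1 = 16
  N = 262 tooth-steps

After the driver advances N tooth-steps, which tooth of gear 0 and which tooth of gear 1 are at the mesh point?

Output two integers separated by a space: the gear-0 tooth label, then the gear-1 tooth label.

Answer: 9 10

Derivation:
Gear 0 (driver, T0=23): tooth at mesh = N mod T0
  262 = 11 * 23 + 9, so 262 mod 23 = 9
  gear 0 tooth = 9
Gear 1 (driven, T1=16): tooth at mesh = (-N) mod T1
  262 = 16 * 16 + 6, so 262 mod 16 = 6
  (-262) mod 16 = (-6) mod 16 = 16 - 6 = 10
Mesh after 262 steps: gear-0 tooth 9 meets gear-1 tooth 10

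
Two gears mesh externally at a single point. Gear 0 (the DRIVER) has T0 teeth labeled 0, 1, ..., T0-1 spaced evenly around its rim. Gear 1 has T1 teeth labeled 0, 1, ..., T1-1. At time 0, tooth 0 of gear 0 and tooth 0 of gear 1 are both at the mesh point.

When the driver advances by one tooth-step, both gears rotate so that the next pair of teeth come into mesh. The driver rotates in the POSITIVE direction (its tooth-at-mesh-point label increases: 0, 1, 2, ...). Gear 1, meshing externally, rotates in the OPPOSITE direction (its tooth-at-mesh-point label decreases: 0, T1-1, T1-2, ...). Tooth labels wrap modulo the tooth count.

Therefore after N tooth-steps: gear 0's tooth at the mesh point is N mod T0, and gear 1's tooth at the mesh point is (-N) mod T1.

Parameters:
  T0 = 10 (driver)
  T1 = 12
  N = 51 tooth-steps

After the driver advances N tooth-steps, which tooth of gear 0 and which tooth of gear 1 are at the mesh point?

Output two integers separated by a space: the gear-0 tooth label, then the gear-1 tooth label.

Gear 0 (driver, T0=10): tooth at mesh = N mod T0
  51 = 5 * 10 + 1, so 51 mod 10 = 1
  gear 0 tooth = 1
Gear 1 (driven, T1=12): tooth at mesh = (-N) mod T1
  51 = 4 * 12 + 3, so 51 mod 12 = 3
  (-51) mod 12 = (-3) mod 12 = 12 - 3 = 9
Mesh after 51 steps: gear-0 tooth 1 meets gear-1 tooth 9

Answer: 1 9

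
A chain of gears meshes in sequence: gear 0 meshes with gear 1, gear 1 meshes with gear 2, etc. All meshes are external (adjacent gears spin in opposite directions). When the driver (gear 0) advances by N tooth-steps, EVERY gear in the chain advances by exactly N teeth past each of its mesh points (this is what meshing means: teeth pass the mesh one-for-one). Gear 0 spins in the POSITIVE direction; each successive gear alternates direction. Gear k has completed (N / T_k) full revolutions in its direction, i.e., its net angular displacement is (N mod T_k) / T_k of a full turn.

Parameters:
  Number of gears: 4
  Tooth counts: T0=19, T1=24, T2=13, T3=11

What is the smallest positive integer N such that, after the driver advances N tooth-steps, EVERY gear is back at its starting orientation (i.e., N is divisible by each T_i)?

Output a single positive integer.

Gear k returns to start when N is a multiple of T_k.
All gears at start simultaneously when N is a common multiple of [19, 24, 13, 11]; the smallest such N is lcm(19, 24, 13, 11).
Start: lcm = T0 = 19
Fold in T1=24: gcd(19, 24) = 1; lcm(19, 24) = 19 * 24 / 1 = 456 / 1 = 456
Fold in T2=13: gcd(456, 13) = 1; lcm(456, 13) = 456 * 13 / 1 = 5928 / 1 = 5928
Fold in T3=11: gcd(5928, 11) = 1; lcm(5928, 11) = 5928 * 11 / 1 = 65208 / 1 = 65208
Full cycle length = 65208

Answer: 65208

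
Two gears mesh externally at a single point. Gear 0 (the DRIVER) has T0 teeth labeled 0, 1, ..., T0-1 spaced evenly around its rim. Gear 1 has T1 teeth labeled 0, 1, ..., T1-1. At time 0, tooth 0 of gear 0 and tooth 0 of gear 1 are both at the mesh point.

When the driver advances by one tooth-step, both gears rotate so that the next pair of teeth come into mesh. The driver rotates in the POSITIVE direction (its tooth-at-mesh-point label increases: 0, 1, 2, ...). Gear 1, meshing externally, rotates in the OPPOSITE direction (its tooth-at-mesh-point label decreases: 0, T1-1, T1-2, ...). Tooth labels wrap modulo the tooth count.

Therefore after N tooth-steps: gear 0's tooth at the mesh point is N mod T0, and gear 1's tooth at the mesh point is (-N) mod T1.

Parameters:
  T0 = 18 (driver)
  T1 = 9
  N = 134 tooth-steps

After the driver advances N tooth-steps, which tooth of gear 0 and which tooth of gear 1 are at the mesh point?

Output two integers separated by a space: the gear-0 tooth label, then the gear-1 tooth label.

Answer: 8 1

Derivation:
Gear 0 (driver, T0=18): tooth at mesh = N mod T0
  134 = 7 * 18 + 8, so 134 mod 18 = 8
  gear 0 tooth = 8
Gear 1 (driven, T1=9): tooth at mesh = (-N) mod T1
  134 = 14 * 9 + 8, so 134 mod 9 = 8
  (-134) mod 9 = (-8) mod 9 = 9 - 8 = 1
Mesh after 134 steps: gear-0 tooth 8 meets gear-1 tooth 1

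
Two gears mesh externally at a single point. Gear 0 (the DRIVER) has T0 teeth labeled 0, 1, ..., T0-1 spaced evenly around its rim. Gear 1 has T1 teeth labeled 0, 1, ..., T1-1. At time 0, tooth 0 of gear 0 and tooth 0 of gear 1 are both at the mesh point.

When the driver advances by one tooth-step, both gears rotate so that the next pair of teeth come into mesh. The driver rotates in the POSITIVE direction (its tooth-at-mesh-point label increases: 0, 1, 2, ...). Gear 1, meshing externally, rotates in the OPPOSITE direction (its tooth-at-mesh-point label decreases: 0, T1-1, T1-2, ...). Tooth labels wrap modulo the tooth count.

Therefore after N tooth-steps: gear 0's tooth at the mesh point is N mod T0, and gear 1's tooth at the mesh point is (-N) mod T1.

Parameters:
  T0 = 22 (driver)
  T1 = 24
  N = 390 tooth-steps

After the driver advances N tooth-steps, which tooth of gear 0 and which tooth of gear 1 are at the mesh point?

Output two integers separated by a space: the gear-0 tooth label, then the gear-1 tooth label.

Answer: 16 18

Derivation:
Gear 0 (driver, T0=22): tooth at mesh = N mod T0
  390 = 17 * 22 + 16, so 390 mod 22 = 16
  gear 0 tooth = 16
Gear 1 (driven, T1=24): tooth at mesh = (-N) mod T1
  390 = 16 * 24 + 6, so 390 mod 24 = 6
  (-390) mod 24 = (-6) mod 24 = 24 - 6 = 18
Mesh after 390 steps: gear-0 tooth 16 meets gear-1 tooth 18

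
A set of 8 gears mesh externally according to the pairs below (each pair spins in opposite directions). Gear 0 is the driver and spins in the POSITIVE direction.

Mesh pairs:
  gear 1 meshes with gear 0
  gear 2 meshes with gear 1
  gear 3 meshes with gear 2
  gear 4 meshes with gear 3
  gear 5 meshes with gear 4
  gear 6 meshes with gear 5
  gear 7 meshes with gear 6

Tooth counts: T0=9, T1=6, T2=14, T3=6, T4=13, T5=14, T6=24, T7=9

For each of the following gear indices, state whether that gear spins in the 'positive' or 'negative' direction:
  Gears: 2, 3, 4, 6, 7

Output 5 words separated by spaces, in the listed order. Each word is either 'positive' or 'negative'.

Answer: positive negative positive positive negative

Derivation:
Gear 0 (driver): positive (depth 0)
  gear 1: meshes with gear 0 -> depth 1 -> negative (opposite of gear 0)
  gear 2: meshes with gear 1 -> depth 2 -> positive (opposite of gear 1)
  gear 3: meshes with gear 2 -> depth 3 -> negative (opposite of gear 2)
  gear 4: meshes with gear 3 -> depth 4 -> positive (opposite of gear 3)
  gear 5: meshes with gear 4 -> depth 5 -> negative (opposite of gear 4)
  gear 6: meshes with gear 5 -> depth 6 -> positive (opposite of gear 5)
  gear 7: meshes with gear 6 -> depth 7 -> negative (opposite of gear 6)
Queried indices 2, 3, 4, 6, 7 -> positive, negative, positive, positive, negative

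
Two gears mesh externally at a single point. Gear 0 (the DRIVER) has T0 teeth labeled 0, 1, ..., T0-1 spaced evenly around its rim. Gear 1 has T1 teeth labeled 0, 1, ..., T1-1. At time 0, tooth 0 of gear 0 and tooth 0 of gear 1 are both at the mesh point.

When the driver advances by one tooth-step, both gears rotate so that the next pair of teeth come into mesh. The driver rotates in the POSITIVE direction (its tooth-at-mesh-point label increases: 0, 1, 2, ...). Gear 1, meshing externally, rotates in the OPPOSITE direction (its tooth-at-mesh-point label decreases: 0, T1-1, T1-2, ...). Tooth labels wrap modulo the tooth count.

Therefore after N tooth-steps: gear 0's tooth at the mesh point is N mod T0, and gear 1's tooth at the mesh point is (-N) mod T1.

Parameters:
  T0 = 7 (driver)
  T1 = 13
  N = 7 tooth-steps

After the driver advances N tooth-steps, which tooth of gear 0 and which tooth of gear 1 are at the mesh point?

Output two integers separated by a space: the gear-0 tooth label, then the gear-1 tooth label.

Gear 0 (driver, T0=7): tooth at mesh = N mod T0
  7 = 1 * 7 + 0, so 7 mod 7 = 0
  gear 0 tooth = 0
Gear 1 (driven, T1=13): tooth at mesh = (-N) mod T1
  7 = 0 * 13 + 7, so 7 mod 13 = 7
  (-7) mod 13 = (-7) mod 13 = 13 - 7 = 6
Mesh after 7 steps: gear-0 tooth 0 meets gear-1 tooth 6

Answer: 0 6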